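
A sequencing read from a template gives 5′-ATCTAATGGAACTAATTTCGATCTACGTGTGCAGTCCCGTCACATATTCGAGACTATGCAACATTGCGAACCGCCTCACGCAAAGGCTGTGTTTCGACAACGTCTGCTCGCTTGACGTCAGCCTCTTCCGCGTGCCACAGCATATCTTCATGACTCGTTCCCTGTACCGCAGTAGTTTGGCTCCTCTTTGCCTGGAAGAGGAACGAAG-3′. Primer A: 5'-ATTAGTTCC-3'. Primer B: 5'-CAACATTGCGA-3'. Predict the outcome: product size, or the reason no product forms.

No product — the primers' 3' ends point away from each other.

Primer A (ATTAGTTCC) has reverse complement GGAACTAAT, which matches the top strand at positions 8–16; primer A anneals to the top strand there with its 3' end pointing upstream toward position 8.
Primer B (CAACATTGCGA) matches the top strand directly at positions 59–69; it anneals to the bottom strand with its 3' end pointing downstream toward position 69.
The 3' ends diverge (primer A extends toward position 1, primer B toward position 208), so the primers never converge on a shared product.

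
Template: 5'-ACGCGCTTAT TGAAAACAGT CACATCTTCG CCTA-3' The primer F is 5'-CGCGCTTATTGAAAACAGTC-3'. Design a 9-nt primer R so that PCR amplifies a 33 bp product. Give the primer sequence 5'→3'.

5'-TAGGCGAAG-3'

The forward primer binds at positions 2–21, so a 33 bp product ends at position 2 + 33 − 1 = 34.
The reverse primer anneals to the top strand over positions 26–34, i.e. to CTTCGCCTA.
Its sequence written 5'→3' is the reverse complement: TAGGCGAAG.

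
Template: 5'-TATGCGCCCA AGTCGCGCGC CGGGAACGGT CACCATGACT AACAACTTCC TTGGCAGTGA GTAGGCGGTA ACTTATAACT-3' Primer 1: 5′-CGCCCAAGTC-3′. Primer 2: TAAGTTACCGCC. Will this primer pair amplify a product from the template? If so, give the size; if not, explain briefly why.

Yes — a 71 bp product.

Primer 1 (CGCCCAAGTC) matches the top strand at positions 5–14; it acts as a forward primer.
Primer 2's reverse complement is GGCGGTAACTTA, matching the top strand at positions 64–75; it acts as a reverse primer.
The 3' ends face each other across positions 5–75, giving a 71 bp product.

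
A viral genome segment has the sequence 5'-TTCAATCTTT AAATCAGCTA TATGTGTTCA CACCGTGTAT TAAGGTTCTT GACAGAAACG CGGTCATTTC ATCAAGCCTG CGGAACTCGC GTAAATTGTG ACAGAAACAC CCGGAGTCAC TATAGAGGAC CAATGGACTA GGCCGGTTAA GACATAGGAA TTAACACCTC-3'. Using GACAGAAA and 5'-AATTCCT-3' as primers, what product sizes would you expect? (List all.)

112 bp, 63 bp

The forward primer GACAGAAA matches the top strand at positions 51–58, 100–107.
The reverse primer's reverse complement is AGGAATT, matching at positions 156–162.
Each forward site pairs with the reverse site to give a product ending at position 162: sizes 112, 63 bp.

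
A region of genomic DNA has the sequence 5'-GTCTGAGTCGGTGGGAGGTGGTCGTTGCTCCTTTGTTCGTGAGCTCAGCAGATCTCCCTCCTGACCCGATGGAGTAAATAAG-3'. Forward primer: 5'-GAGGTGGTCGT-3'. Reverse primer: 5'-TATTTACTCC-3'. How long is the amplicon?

Forward primer GAGGTGGTCGT is found on the top strand at positions 15–25.
Reverse complement of the reverse primer: GGAGTAAATA. This occurs on the top strand at positions 71–80.
Product length = (reverse-primer end) − (forward-primer start) + 1 = 80 − 15 + 1 = 66 bp.

66 bp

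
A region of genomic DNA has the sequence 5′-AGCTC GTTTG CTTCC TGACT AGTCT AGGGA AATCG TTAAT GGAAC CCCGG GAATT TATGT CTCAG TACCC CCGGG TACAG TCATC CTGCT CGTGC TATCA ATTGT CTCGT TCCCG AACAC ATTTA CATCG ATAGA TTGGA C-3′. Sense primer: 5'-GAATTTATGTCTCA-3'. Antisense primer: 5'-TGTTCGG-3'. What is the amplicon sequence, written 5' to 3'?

Forward primer GAATTTATGTCTCA is found on the top strand at positions 51–64.
Reverse complement of the reverse primer: CCGAACA. This occurs on the top strand at positions 113–119.
The product is the template from position 51 through 119 (69 bp).

5'-GAATTTATGTCTCAGTACCCCCGGGTACAGTCATCCTGCTCGTGCTATCAATTGTCTCGTTCCCGAACA-3'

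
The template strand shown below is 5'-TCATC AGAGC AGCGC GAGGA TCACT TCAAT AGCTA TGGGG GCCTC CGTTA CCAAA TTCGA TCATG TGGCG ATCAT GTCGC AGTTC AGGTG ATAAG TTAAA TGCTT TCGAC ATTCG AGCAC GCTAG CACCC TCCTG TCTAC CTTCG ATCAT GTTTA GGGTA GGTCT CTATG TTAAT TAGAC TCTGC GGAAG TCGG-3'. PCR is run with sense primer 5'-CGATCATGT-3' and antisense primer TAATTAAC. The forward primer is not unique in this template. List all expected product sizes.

The forward primer CGATCATGT matches the top strand at positions 58–66, 69–77, 144–152.
The reverse primer's reverse complement is GTTAATTA, matching at positions 170–177.
Each forward site pairs with the reverse site to give a product ending at position 177: sizes 120, 109, 34 bp.

120 bp, 109 bp, 34 bp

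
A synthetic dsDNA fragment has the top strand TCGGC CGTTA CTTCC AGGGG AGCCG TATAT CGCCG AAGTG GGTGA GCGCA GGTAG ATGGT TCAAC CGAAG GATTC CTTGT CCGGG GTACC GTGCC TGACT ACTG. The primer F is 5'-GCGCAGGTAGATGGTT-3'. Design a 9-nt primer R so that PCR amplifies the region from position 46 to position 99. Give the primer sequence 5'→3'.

The product's 3' end on the top strand is position 99.
The reverse primer anneals to the top strand over positions 91–99, i.e. to GTGCCTGAC.
Its sequence written 5'→3' is the reverse complement: GTCAGGCAC.

5'-GTCAGGCAC-3'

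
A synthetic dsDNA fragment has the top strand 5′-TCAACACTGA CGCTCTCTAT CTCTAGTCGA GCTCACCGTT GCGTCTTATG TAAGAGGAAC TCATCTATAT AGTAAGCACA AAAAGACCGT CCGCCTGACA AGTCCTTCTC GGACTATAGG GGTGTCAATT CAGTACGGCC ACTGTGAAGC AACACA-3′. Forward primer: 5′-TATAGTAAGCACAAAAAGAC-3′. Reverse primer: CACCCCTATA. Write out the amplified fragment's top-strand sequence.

The forward primer matches the template at positions 68–87.
Reverse complement of the reverse primer: TATAGGGGTG. This occurs on the top strand at positions 115–124.
The product is the template from position 68 through 124 (57 bp).

5'-TATAGTAAGCACAAAAAGACCGTCCGCCTGACAAGTCCTTCTCGGACTATAGGGGTG-3'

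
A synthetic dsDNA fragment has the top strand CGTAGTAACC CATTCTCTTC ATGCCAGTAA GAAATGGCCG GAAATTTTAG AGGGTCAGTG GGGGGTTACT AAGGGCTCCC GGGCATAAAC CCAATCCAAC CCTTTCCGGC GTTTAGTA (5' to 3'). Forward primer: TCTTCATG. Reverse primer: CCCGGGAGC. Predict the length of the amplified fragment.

68 bp

Forward primer TCTTCATG is found on the top strand at positions 16–23.
Taking the reverse complement of CCCGGGAGC gives GCTCCCGGG, found at positions 75–83 on the template; the primer anneals here to the top strand with its 3' end pointing upstream.
Amplicon spans positions 16–83: 68 bp.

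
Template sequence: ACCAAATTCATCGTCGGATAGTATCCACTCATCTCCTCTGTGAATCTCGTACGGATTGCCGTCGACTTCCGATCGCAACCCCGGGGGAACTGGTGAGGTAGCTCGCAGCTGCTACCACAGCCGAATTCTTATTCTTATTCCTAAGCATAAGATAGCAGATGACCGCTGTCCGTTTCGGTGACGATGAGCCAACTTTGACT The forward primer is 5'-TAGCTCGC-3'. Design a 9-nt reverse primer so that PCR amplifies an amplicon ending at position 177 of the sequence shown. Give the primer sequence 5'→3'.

5'-CGAAACGGA-3'

The forward primer binds at positions 99–106; the product's 3' end on the top strand is position 177.
The reverse primer anneals to the top strand over positions 169–177, i.e. to TCCGTTTCG.
Its sequence written 5'→3' is the reverse complement: CGAAACGGA.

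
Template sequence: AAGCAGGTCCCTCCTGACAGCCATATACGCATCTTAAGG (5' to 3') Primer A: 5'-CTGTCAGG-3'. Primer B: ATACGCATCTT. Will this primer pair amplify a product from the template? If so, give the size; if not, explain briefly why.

No product — the primers' 3' ends point away from each other.

Primer A (CTGTCAGG) has reverse complement CCTGACAG, which matches the top strand at positions 13–20; primer A anneals to the top strand there with its 3' end pointing upstream toward position 13.
Primer B (ATACGCATCTT) matches the top strand directly at positions 25–35; it anneals to the bottom strand with its 3' end pointing downstream toward position 35.
The 3' ends diverge (primer A extends toward position 1, primer B toward position 39), so the primers never converge on a shared product.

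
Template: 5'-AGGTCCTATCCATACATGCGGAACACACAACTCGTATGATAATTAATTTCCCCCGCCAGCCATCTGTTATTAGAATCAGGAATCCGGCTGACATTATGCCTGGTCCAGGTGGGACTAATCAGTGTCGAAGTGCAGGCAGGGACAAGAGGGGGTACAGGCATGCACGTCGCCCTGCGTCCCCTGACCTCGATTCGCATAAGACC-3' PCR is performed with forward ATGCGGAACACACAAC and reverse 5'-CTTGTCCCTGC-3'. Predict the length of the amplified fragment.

Forward primer ATGCGGAACACACAAC is found on the top strand at positions 16–31.
Taking the reverse complement of CTTGTCCCTGC gives GCAGGGACAAG, found at positions 136–146 on the template; the primer anneals here to the top strand with its 3' end pointing upstream.
Amplicon spans positions 16–146: 131 bp.

131 bp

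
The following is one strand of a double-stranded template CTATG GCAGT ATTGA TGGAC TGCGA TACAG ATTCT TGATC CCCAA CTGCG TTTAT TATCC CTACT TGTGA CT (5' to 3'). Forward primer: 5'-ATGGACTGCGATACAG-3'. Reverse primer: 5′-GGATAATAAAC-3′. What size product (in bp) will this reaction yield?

Scanning the template, ATGGACTGCGATACAG occurs at positions 15–30; this primer anneals to the bottom strand there with its 3' end pointing downstream.
Taking the reverse complement of GGATAATAAAC gives GTTTATTATCC, found at positions 50–60 on the template; the primer anneals here to the top strand with its 3' end pointing upstream.
The product runs from position 15 to position 60, so its length is 60 − 15 + 1 = 46 bp.

46 bp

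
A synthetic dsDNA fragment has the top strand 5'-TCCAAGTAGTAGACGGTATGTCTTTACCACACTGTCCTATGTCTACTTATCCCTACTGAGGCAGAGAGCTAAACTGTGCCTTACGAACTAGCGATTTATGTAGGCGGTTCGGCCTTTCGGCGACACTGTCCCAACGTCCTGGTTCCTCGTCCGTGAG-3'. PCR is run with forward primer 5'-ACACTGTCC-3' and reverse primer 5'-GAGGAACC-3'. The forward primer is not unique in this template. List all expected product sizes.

120 bp, 26 bp

The forward primer ACACTGTCC matches the top strand at positions 29–37, 123–131.
The reverse primer's reverse complement is GGTTCCTC, matching at positions 141–148.
Each forward site pairs with the reverse site to give a product ending at position 148: sizes 120, 26 bp.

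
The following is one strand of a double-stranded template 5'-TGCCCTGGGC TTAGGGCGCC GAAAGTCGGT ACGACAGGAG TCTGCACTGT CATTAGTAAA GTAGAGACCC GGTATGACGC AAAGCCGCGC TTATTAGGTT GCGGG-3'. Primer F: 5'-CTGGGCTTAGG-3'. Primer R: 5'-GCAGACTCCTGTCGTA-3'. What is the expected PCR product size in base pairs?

The forward primer matches the template at positions 5–15.
Reverse complement of the reverse primer: TACGACAGGAGTCTGC. This occurs on the top strand at positions 30–45.
Product length = (reverse-primer end) − (forward-primer start) + 1 = 45 − 5 + 1 = 41 bp.

41 bp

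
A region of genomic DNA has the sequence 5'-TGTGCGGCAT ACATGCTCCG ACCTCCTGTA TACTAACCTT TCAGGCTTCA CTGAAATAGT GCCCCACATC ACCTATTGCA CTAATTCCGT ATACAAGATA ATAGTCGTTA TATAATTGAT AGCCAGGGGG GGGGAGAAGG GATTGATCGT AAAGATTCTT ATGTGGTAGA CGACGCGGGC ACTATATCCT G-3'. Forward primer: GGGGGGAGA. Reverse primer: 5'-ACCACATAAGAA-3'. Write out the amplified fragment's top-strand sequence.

5'-GGGGGGAGAAGGGATTGATCGTAAAGATTCTTATGTGGT-3'

Scanning the template, GGGGGGAGA occurs at positions 129–137; this primer anneals to the bottom strand there with its 3' end pointing downstream.
Reverse complement of the reverse primer: TTCTTATGTGGT. This occurs on the top strand at positions 156–167.
The product is the template from position 129 through 167 (39 bp).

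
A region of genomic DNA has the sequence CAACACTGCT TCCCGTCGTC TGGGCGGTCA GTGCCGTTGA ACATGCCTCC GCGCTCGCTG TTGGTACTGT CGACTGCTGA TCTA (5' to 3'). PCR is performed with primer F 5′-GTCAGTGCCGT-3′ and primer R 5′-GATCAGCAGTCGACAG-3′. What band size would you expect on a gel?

The forward primer matches the template at positions 27–37.
Taking the reverse complement of GATCAGCAGTCGACAG gives CTGTCGACTGCTGATC, found at positions 67–82 on the template; the primer anneals here to the top strand with its 3' end pointing upstream.
Product length = (reverse-primer end) − (forward-primer start) + 1 = 82 − 27 + 1 = 56 bp.

56 bp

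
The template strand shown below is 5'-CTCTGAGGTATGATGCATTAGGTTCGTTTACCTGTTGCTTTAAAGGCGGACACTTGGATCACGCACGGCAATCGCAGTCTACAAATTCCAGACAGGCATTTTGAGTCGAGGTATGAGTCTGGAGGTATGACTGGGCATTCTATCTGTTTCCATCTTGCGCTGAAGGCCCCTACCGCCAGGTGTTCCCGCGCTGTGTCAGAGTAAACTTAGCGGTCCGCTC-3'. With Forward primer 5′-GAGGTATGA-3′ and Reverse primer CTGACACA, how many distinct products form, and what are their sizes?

Three products: 195 bp, 92 bp, 78 bp

The forward primer GAGGTATGA matches the top strand at positions 5–13, 108–116, 122–130.
The reverse primer's reverse complement is TGTGTCAG, matching at positions 192–199.
Each forward site pairs with the reverse site to give a product ending at position 199: sizes 195, 92, 78 bp.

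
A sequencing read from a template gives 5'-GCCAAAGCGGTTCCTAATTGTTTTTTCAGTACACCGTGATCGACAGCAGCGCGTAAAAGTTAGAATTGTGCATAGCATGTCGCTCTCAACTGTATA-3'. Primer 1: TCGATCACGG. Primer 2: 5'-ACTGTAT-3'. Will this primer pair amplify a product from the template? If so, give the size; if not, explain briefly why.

No product — the primers' 3' ends point away from each other.

Primer 1 (TCGATCACGG) has reverse complement CCGTGATCGA, which matches the top strand at positions 34–43; primer 1 anneals to the top strand there with its 3' end pointing upstream toward position 34.
Primer 2 (ACTGTAT) matches the top strand directly at positions 89–95; it anneals to the bottom strand with its 3' end pointing downstream toward position 95.
The 3' ends diverge (primer 1 extends toward position 1, primer 2 toward position 96), so the primers never converge on a shared product.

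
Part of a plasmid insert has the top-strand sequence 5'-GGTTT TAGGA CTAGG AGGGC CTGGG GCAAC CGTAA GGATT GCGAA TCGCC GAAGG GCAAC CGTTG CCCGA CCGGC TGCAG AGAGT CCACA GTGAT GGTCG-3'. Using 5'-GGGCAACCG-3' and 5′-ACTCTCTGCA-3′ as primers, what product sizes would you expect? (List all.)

The forward primer GGGCAACCG matches the top strand at positions 24–32, 54–62.
The reverse primer's reverse complement is TGCAGAGAGT, matching at positions 76–85.
Each forward site pairs with the reverse site to give a product ending at position 85: sizes 62, 32 bp.

62 bp, 32 bp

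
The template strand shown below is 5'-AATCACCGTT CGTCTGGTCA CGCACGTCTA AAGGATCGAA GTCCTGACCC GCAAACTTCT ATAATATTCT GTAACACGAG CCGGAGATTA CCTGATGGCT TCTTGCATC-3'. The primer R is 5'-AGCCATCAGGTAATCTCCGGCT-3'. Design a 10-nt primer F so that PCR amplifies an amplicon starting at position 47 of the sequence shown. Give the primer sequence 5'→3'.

5'-ACCCGCAAAC-3'

The reverse primer's reverse complement AGCCGGAGATTACCTGATGGCT matches the template at positions 79–100; the product starts at position 47.
The forward primer is identical to the top strand over positions 47–56: ACCCGCAAAC.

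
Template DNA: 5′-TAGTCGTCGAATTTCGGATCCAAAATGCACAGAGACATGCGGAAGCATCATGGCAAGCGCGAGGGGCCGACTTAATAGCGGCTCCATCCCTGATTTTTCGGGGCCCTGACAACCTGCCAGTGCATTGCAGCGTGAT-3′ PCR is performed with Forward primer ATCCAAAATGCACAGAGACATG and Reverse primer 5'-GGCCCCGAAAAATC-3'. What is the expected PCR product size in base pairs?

The forward primer matches the template at positions 18–39.
Reverse complement of the reverse primer: GATTTTTCGGGGCC. This occurs on the top strand at positions 92–105.
The product runs from position 18 to position 105, so its length is 105 − 18 + 1 = 88 bp.

88 bp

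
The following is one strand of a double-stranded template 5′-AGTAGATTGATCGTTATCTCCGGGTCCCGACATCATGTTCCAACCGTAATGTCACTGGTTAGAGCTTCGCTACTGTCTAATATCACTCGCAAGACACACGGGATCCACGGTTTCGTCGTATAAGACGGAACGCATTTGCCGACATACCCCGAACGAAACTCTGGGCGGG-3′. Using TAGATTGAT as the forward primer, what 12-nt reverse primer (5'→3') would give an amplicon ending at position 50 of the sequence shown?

The forward primer binds at positions 3–11; the product's 3' end on the top strand is position 50.
The reverse primer anneals to the top strand over positions 39–50, i.e. to TCCAACCGTAAT.
Its sequence written 5'→3' is the reverse complement: ATTACGGTTGGA.

5'-ATTACGGTTGGA-3'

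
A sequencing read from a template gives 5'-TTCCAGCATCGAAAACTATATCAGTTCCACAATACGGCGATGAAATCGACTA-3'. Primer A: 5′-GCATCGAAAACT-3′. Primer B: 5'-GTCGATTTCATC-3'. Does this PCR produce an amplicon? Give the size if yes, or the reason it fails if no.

Yes — a 45 bp product.

Primer A (GCATCGAAAACT) matches the top strand at positions 6–17; it acts as a forward primer.
Primer B's reverse complement is GATGAAATCGAC, matching the top strand at positions 39–50; it acts as a reverse primer.
The 3' ends face each other across positions 6–50, giving a 45 bp product.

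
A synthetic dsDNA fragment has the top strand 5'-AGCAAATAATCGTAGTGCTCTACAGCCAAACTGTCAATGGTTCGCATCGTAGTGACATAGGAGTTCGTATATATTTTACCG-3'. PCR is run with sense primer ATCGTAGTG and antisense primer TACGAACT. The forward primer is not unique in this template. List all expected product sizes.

61 bp, 24 bp

The forward primer ATCGTAGTG matches the top strand at positions 9–17, 46–54.
The reverse primer's reverse complement is AGTTCGTA, matching at positions 62–69.
Each forward site pairs with the reverse site to give a product ending at position 69: sizes 61, 24 bp.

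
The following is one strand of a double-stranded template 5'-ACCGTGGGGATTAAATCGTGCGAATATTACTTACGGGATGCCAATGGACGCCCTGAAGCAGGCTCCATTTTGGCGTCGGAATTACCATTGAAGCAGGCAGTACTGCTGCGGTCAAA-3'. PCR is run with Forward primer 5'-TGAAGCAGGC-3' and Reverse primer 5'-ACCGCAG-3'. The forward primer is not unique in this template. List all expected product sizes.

59 bp, 24 bp

The forward primer TGAAGCAGGC matches the top strand at positions 54–63, 89–98.
The reverse primer's reverse complement is CTGCGGT, matching at positions 106–112.
Each forward site pairs with the reverse site to give a product ending at position 112: sizes 59, 24 bp.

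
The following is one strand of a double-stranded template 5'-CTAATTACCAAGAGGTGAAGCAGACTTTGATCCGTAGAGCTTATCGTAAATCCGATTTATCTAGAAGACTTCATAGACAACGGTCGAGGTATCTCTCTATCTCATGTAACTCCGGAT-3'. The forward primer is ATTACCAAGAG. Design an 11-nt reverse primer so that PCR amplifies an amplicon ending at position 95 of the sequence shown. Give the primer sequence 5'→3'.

The forward primer binds at positions 4–14; the product's 3' end on the top strand is position 95.
The reverse primer anneals to the top strand over positions 85–95, i.e. to CGAGGTATCTC.
Its sequence written 5'→3' is the reverse complement: GAGATACCTCG.

5'-GAGATACCTCG-3'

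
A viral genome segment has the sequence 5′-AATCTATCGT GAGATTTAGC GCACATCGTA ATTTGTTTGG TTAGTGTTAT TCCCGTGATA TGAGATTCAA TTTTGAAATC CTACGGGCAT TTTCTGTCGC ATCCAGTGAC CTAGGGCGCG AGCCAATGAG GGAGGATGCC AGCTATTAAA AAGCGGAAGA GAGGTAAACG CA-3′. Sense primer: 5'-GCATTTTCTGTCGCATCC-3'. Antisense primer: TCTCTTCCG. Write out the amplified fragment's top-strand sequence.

5'-GCATTTTCTGTCGCATCCAGTGACCTAGGGCGCGAGCCAATGAGGGAGGATGCCAGCTATTAAAAAGCGGAAGAGA-3'

Forward primer GCATTTTCTGTCGCATCC is found on the top strand at positions 87–104.
Reverse complement of the reverse primer: CGGAAGAGA. This occurs on the top strand at positions 154–162.
The product is the template from position 87 through 162 (76 bp).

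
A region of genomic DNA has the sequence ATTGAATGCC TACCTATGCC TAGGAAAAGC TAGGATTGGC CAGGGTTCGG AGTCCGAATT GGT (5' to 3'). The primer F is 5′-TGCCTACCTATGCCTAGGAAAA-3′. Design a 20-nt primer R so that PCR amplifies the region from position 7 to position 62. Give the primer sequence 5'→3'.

5'-CCAATTCGGACTCCGAACCC-3'

The product's 3' end on the top strand is position 62.
The reverse primer anneals to the top strand over positions 43–62, i.e. to GGGTTCGGAGTCCGAATTGG.
Its sequence written 5'→3' is the reverse complement: CCAATTCGGACTCCGAACCC.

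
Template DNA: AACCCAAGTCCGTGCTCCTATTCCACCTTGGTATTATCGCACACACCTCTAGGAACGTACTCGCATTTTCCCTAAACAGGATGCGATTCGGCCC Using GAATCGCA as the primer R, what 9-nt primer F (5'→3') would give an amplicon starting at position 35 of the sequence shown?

5'-TATCGCACA-3'

The reverse primer's reverse complement TGCGATTC matches the template at positions 82–89; the product starts at position 35.
The forward primer is identical to the top strand over positions 35–43: TATCGCACA.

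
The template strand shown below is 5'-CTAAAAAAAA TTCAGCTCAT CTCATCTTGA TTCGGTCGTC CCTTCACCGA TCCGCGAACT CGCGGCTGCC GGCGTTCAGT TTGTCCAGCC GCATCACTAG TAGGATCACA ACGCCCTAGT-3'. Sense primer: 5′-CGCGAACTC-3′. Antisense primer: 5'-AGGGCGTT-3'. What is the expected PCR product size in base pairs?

Scanning the template, CGCGAACTC occurs at positions 53–61; this primer anneals to the bottom strand there with its 3' end pointing downstream.
Taking the reverse complement of AGGGCGTT gives AACGCCCT, found at positions 110–117 on the template; the primer anneals here to the top strand with its 3' end pointing upstream.
Product length = (reverse-primer end) − (forward-primer start) + 1 = 117 − 53 + 1 = 65 bp.

65 bp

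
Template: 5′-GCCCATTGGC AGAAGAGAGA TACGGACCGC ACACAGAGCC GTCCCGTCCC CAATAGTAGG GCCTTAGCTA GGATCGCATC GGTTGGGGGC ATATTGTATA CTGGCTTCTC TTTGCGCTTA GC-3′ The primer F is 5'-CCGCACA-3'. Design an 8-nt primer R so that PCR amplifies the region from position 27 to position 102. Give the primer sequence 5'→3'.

The product's 3' end on the top strand is position 102.
The reverse primer anneals to the top strand over positions 95–102, i.e. to TGTATACT.
Its sequence written 5'→3' is the reverse complement: AGTATACA.

5'-AGTATACA-3'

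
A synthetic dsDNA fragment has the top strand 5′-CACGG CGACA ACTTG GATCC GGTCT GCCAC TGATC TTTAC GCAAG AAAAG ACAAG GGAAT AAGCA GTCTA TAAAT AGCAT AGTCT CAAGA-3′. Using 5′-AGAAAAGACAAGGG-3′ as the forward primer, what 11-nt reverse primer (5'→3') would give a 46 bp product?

The forward primer binds at positions 44–57, so a 46 bp product ends at position 44 + 46 − 1 = 89.
The reverse primer anneals to the top strand over positions 79–89, i.e. to ATAGTCTCAAG.
Its sequence written 5'→3' is the reverse complement: CTTGAGACTAT.

5'-CTTGAGACTAT-3'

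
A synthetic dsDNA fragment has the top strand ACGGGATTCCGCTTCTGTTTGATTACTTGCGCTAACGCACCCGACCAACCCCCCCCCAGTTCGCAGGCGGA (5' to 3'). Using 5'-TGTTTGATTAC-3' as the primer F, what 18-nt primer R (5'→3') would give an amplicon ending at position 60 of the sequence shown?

The forward primer binds at positions 16–26; the product's 3' end on the top strand is position 60.
The reverse primer anneals to the top strand over positions 43–60, i.e. to GACCAACCCCCCCCCAGT.
Its sequence written 5'→3' is the reverse complement: ACTGGGGGGGGGTTGGTC.

5'-ACTGGGGGGGGGTTGGTC-3'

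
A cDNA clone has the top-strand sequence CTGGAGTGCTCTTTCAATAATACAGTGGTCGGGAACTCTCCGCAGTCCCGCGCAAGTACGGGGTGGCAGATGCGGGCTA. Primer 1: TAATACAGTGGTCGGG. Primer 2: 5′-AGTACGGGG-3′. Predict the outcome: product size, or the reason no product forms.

Primer 1 (TAATACAGTGGTCGGG) matches the top strand at positions 18–33 (3' end points downstream).
Primer 2 (AGTACGGGG) also matches the top strand directly, at positions 55–63 — its reverse complement CCCCGTACT is not present.
Both primers anneal to the bottom strand with 3' ends pointing the same way, so neither can prime synthesis back toward the other.

No product — both primers anneal to the same strand and extend in the same direction.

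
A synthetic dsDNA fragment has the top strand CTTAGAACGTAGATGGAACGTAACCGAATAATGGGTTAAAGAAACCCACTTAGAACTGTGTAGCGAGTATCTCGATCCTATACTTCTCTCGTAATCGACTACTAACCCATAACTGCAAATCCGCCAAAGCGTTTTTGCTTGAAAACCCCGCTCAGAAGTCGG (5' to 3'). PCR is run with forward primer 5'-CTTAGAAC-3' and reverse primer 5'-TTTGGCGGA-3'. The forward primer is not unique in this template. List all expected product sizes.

128 bp, 80 bp

The forward primer CTTAGAAC matches the top strand at positions 1–8, 49–56.
The reverse primer's reverse complement is TCCGCCAAA, matching at positions 120–128.
Each forward site pairs with the reverse site to give a product ending at position 128: sizes 128, 80 bp.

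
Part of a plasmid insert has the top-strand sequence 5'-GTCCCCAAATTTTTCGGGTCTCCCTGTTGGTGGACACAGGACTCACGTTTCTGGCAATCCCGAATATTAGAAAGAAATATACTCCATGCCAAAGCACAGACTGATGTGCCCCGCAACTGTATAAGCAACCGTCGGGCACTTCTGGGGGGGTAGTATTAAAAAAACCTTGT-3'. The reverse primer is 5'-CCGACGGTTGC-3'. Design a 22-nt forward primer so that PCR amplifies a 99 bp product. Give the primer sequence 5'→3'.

5'-CAGGACTCACGTTTCTGGCAAT-3'

The reverse primer's reverse complement GCAACCGTCGG matches the template at positions 125–135, so the product ends at position 135.
A 99 bp product then starts at position 135 − 99 + 1 = 37.
The forward primer is identical to the top strand there: CAGGACTCACGTTTCTGGCAAT.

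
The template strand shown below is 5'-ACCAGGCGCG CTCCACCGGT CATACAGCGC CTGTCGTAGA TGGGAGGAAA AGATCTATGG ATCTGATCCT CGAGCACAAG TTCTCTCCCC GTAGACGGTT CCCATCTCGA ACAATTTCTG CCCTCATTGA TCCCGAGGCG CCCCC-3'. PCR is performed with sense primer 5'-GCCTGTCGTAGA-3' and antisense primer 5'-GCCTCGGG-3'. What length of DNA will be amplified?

The forward primer matches the template at positions 29–40.
The reverse primer's reverse complement is CCCGAGGC, which matches the template at positions 132–139.
Product length = (reverse-primer end) − (forward-primer start) + 1 = 139 − 29 + 1 = 111 bp.

111 bp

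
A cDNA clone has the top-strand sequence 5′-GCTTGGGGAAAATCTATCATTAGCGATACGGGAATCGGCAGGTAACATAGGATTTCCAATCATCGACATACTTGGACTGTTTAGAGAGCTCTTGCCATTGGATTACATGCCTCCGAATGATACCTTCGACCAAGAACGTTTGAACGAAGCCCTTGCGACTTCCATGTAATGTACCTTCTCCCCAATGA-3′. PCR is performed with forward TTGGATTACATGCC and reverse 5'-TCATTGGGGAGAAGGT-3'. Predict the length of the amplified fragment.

91 bp

The forward primer matches the template at positions 98–111.
Reverse complement of the reverse primer: ACCTTCTCCCCAATGA. This occurs on the top strand at positions 173–188.
The product runs from position 98 to position 188, so its length is 188 − 98 + 1 = 91 bp.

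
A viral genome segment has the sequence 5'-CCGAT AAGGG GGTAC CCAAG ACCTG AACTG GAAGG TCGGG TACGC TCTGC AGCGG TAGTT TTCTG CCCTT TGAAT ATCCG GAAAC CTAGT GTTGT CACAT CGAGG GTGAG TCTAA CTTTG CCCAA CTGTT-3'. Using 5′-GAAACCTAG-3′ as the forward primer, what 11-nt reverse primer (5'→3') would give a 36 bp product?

The forward primer binds at positions 81–89, so a 36 bp product ends at position 81 + 36 − 1 = 116.
The reverse primer anneals to the top strand over positions 106–116, i.e. to GTGAGTCTAAC.
Its sequence written 5'→3' is the reverse complement: GTTAGACTCAC.

5'-GTTAGACTCAC-3'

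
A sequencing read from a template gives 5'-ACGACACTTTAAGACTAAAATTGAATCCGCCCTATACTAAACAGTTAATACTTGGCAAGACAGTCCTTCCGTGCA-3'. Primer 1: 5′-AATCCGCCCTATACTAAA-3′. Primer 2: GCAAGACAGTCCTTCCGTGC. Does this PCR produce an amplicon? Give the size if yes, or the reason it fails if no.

No product — both primers anneal to the same strand and extend in the same direction.

Primer 1 (AATCCGCCCTATACTAAA) matches the top strand at positions 24–41 (3' end points downstream).
Primer 2 (GCAAGACAGTCCTTCCGTGC) also matches the top strand directly, at positions 55–74 — its reverse complement GCACGGAAGGACTGTCTTGC is not present.
Both primers anneal to the bottom strand with 3' ends pointing the same way, so neither can prime synthesis back toward the other.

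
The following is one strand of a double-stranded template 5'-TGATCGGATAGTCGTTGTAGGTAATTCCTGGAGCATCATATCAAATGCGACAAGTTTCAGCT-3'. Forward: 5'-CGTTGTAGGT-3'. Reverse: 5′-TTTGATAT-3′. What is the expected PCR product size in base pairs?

Forward primer CGTTGTAGGT is found on the top strand at positions 13–22.
The reverse primer's reverse complement is ATATCAAA, which matches the template at positions 38–45.
The product runs from position 13 to position 45, so its length is 45 − 13 + 1 = 33 bp.

33 bp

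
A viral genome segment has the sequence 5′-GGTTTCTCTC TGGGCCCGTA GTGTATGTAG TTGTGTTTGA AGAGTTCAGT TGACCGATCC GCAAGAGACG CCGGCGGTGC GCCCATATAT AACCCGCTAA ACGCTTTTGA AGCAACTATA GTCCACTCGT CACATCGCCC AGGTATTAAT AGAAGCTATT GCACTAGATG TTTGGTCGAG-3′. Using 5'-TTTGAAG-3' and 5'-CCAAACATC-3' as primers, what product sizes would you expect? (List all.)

140 bp, 70 bp

The forward primer TTTGAAG matches the top strand at positions 36–42, 106–112.
The reverse primer's reverse complement is GATGTTTGG, matching at positions 167–175.
Each forward site pairs with the reverse site to give a product ending at position 175: sizes 140, 70 bp.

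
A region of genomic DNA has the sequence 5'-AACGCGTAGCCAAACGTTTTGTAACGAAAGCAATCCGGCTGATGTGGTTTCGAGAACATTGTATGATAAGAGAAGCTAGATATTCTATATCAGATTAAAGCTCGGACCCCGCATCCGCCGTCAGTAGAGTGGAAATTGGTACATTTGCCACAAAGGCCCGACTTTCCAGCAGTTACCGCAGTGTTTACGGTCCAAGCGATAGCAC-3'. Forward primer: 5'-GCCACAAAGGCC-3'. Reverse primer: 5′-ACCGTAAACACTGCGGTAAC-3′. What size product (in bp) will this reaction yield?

The forward primer matches the template at positions 147–158.
Reverse complement of the reverse primer: GTTACCGCAGTGTTTACGGT. This occurs on the top strand at positions 172–191.
Product length = (reverse-primer end) − (forward-primer start) + 1 = 191 − 147 + 1 = 45 bp.

45 bp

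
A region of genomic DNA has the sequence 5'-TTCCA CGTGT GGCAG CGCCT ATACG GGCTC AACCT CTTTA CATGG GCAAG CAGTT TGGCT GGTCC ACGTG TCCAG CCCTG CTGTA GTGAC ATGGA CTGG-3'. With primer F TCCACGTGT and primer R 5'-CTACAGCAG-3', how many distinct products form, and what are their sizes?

The forward primer TCCACGTGT matches the top strand at positions 2–10, 63–71.
The reverse primer's reverse complement is CTGCTGTAG, matching at positions 78–86.
Each forward site pairs with the reverse site to give a product ending at position 86: sizes 85, 24 bp.

Two products: 85 bp, 24 bp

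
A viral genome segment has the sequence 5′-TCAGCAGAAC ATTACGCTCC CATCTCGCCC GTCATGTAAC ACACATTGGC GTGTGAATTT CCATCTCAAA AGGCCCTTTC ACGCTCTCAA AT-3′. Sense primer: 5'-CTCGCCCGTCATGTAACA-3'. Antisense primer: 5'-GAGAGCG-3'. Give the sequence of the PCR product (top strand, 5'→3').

Forward primer CTCGCCCGTCATGTAACA is found on the top strand at positions 24–41.
Reverse complement of the reverse primer: CGCTCTC. This occurs on the top strand at positions 82–88.
The product is the template from position 24 through 88 (65 bp).

5'-CTCGCCCGTCATGTAACACACATTGGCGTGTGAATTTCCATCTCAAAAGGCCCTTTCACGCTCTC-3'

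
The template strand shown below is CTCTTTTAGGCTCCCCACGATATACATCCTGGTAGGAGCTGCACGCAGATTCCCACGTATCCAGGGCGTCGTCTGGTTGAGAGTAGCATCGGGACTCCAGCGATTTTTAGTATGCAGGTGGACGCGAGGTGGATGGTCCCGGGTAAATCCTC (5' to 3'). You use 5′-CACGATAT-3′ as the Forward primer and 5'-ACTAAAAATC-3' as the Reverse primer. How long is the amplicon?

Scanning the template, CACGATAT occurs at positions 16–23; this primer anneals to the bottom strand there with its 3' end pointing downstream.
Reverse complement of the reverse primer: GATTTTTAGT. This occurs on the top strand at positions 102–111.
Amplicon spans positions 16–111: 96 bp.

96 bp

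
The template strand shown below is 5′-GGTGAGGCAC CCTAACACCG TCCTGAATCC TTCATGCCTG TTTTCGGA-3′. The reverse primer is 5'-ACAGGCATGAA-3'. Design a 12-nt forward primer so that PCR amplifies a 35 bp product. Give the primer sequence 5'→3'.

5'-GCACCCTAACAC-3'

The reverse primer's reverse complement TTCATGCCTGT matches the template at positions 31–41, so the product ends at position 41.
A 35 bp product then starts at position 41 − 35 + 1 = 7.
The forward primer is identical to the top strand there: GCACCCTAACAC.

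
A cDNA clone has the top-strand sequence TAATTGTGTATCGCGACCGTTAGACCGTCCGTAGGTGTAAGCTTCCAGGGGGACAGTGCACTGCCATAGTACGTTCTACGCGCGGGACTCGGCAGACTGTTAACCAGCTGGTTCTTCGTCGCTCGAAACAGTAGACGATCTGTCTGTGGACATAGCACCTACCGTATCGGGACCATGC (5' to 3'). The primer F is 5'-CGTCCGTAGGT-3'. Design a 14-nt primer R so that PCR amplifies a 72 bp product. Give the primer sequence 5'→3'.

5'-GTCTGCCGAGTCCC-3'

The forward primer binds at positions 26–36, so a 72 bp product ends at position 26 + 72 − 1 = 97.
The reverse primer anneals to the top strand over positions 84–97, i.e. to GGGACTCGGCAGAC.
Its sequence written 5'→3' is the reverse complement: GTCTGCCGAGTCCC.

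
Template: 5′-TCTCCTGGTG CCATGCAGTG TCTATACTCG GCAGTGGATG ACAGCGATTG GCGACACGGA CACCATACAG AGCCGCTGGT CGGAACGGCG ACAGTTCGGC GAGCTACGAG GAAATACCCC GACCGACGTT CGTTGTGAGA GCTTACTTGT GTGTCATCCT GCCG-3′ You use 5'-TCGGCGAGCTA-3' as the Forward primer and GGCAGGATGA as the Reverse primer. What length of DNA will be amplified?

Forward primer TCGGCGAGCTA is found on the top strand at positions 96–106.
Taking the reverse complement of GGCAGGATGA gives TCATCCTGCC, found at positions 154–163 on the template; the primer anneals here to the top strand with its 3' end pointing upstream.
Amplicon spans positions 96–163: 68 bp.

68 bp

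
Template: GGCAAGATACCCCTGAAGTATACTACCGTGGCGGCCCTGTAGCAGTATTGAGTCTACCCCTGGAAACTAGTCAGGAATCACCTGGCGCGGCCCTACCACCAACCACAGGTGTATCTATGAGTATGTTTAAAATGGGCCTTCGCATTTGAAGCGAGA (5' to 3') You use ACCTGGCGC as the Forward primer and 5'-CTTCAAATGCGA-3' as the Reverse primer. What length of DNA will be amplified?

The forward primer matches the template at positions 80–88.
Taking the reverse complement of CTTCAAATGCGA gives TCGCATTTGAAG, found at positions 140–151 on the template; the primer anneals here to the top strand with its 3' end pointing upstream.
Product length = (reverse-primer end) − (forward-primer start) + 1 = 151 − 80 + 1 = 72 bp.

72 bp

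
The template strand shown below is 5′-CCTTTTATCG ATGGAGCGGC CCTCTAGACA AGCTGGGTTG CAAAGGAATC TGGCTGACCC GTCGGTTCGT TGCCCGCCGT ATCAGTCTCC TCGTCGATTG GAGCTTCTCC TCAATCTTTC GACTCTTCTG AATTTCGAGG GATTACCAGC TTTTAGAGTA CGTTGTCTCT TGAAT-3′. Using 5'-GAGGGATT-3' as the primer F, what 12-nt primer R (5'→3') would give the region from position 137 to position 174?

The product's 3' end on the top strand is position 174.
The reverse primer anneals to the top strand over positions 163–174, i.e. to TTGTCTCTTGAA.
Its sequence written 5'→3' is the reverse complement: TTCAAGAGACAA.

5'-TTCAAGAGACAA-3'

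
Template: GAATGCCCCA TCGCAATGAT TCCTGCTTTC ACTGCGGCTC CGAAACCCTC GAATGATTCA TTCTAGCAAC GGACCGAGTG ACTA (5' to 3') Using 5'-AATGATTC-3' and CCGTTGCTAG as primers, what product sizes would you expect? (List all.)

The forward primer AATGATTC matches the top strand at positions 15–22, 52–59.
The reverse primer's reverse complement is CTAGCAACGG, matching at positions 63–72.
Each forward site pairs with the reverse site to give a product ending at position 72: sizes 58, 21 bp.

58 bp, 21 bp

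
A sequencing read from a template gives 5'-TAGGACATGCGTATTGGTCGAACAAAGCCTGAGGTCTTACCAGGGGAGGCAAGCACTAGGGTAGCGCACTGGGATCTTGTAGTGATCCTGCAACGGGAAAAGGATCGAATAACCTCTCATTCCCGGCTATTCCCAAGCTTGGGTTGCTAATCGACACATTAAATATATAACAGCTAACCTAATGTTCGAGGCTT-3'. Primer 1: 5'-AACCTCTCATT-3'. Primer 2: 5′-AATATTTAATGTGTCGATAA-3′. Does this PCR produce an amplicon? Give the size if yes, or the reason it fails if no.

Primer 2 (AATATTTAATGTGTCGATAA) does not match the top strand, and its reverse complement TTATCGACACATTAAATATT does not match either.
With no annealing site for primer 2, no amplification occurs.

No product — primer 2 has no binding site in the template.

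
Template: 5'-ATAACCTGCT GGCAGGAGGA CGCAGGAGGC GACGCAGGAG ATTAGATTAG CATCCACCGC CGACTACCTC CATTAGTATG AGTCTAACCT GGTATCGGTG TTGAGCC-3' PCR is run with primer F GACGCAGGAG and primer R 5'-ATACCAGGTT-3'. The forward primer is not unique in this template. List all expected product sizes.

The forward primer GACGCAGGAG matches the top strand at positions 19–28, 31–40.
The reverse primer's reverse complement is AACCTGGTAT, matching at positions 86–95.
Each forward site pairs with the reverse site to give a product ending at position 95: sizes 77, 65 bp.

77 bp, 65 bp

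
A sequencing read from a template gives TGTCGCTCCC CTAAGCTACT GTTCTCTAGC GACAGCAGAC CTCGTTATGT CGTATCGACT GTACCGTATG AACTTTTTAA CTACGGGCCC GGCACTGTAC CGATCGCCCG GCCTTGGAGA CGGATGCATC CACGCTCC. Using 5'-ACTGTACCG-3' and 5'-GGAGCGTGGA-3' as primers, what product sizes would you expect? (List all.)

The forward primer ACTGTACCG matches the top strand at positions 58–66, 94–102.
The reverse primer's reverse complement is TCCACGCTCC, matching at positions 129–138.
Each forward site pairs with the reverse site to give a product ending at position 138: sizes 81, 45 bp.

81 bp, 45 bp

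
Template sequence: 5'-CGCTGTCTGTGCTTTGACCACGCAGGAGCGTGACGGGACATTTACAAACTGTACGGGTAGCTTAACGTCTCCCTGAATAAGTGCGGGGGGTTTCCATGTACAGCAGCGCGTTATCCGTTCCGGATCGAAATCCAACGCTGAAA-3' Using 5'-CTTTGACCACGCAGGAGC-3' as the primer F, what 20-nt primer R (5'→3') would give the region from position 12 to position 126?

The product's 3' end on the top strand is position 126.
The reverse primer anneals to the top strand over positions 107–126, i.e. to CGCGTTATCCGTTCCGGATC.
Its sequence written 5'→3' is the reverse complement: GATCCGGAACGGATAACGCG.

5'-GATCCGGAACGGATAACGCG-3'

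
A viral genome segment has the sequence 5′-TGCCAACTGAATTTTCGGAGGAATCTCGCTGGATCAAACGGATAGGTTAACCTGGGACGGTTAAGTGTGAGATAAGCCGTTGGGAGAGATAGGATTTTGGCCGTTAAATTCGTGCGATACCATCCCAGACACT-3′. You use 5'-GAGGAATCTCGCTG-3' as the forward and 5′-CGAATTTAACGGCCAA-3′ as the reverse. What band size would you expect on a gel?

The forward primer matches the template at positions 18–31.
Reverse complement of the reverse primer: TTGGCCGTTAAATTCG. This occurs on the top strand at positions 97–112.
The product runs from position 18 to position 112, so its length is 112 − 18 + 1 = 95 bp.

95 bp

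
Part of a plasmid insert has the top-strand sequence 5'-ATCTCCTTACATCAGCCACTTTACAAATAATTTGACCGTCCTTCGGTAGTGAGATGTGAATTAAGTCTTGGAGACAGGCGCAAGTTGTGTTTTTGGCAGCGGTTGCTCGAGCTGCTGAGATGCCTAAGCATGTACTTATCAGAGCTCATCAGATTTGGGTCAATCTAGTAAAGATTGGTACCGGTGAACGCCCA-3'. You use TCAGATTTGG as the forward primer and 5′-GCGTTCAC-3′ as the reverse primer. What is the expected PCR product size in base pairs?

Forward primer TCAGATTTGG is found on the top strand at positions 149–158.
Reverse complement of the reverse primer: GTGAACGC. This occurs on the top strand at positions 184–191.
Amplicon spans positions 149–191: 43 bp.

43 bp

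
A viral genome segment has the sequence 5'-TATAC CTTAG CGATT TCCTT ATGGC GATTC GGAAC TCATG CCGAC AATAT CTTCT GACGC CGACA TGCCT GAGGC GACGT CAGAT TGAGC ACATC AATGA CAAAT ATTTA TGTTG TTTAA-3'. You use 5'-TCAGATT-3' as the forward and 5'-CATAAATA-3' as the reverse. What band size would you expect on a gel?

33 bp

The forward primer matches the template at positions 80–86.
Reverse complement of the reverse primer: TATTTATG. This occurs on the top strand at positions 105–112.
Amplicon spans positions 80–112: 33 bp.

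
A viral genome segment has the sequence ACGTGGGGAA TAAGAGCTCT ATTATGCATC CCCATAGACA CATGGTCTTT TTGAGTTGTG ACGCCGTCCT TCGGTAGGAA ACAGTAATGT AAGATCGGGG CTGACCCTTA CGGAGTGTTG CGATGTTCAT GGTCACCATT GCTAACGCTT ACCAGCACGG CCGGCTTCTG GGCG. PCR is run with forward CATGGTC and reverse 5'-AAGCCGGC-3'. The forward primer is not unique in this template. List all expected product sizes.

127 bp, 40 bp

The forward primer CATGGTC matches the top strand at positions 41–47, 128–134.
The reverse primer's reverse complement is GCCGGCTT, matching at positions 160–167.
Each forward site pairs with the reverse site to give a product ending at position 167: sizes 127, 40 bp.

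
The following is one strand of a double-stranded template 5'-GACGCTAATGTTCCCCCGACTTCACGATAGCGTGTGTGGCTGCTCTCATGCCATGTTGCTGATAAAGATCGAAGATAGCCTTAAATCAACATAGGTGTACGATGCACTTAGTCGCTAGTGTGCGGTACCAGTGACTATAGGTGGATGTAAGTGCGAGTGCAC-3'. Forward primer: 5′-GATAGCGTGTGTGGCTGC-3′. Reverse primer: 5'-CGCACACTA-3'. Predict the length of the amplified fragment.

Scanning the template, GATAGCGTGTGTGGCTGC occurs at positions 26–43; this primer anneals to the bottom strand there with its 3' end pointing downstream.
Reverse complement of the reverse primer: TAGTGTGCG. This occurs on the top strand at positions 116–124.
Amplicon spans positions 26–124: 99 bp.

99 bp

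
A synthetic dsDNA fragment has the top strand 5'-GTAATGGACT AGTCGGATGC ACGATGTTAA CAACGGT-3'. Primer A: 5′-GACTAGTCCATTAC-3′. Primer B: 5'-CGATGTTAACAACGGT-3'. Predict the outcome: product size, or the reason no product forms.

Primer A (GACTAGTCCATTAC) has reverse complement GTAATGGACTAGTC, which matches the top strand at positions 1–14; primer A anneals to the top strand there with its 3' end pointing upstream toward position 1.
Primer B (CGATGTTAACAACGGT) matches the top strand directly at positions 22–37; it anneals to the bottom strand with its 3' end pointing downstream toward position 37.
The 3' ends diverge (primer A extends toward position 1, primer B toward position 37), so the primers never converge on a shared product.

No product — the primers' 3' ends point away from each other.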